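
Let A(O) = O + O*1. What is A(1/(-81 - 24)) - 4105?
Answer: -431027/105 ≈ -4105.0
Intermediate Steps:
A(O) = 2*O (A(O) = O + O = 2*O)
A(1/(-81 - 24)) - 4105 = 2/(-81 - 24) - 4105 = 2/(-105) - 4105 = 2*(-1/105) - 4105 = -2/105 - 4105 = -431027/105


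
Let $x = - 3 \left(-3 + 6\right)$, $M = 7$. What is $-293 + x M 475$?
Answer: $-30218$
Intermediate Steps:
$x = -9$ ($x = \left(-3\right) 3 = -9$)
$-293 + x M 475 = -293 + \left(-9\right) 7 \cdot 475 = -293 - 29925 = -30218$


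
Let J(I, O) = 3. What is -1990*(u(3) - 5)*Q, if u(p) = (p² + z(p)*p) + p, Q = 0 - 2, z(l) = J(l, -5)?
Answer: 63680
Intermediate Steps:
z(l) = 3
Q = -2
u(p) = p² + 4*p (u(p) = (p² + 3*p) + p = p² + 4*p)
-1990*(u(3) - 5)*Q = -1990*(3*(4 + 3) - 5)*(-2) = -1990*(3*7 - 5)*(-2) = -1990*(21 - 5)*(-2) = -31840*(-2) = -1990*(-32) = 63680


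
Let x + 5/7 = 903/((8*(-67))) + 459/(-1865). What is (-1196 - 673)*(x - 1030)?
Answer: 1929318886611/999640 ≈ 1.9300e+6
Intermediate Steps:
x = -18509033/6997480 (x = -5/7 + (903/((8*(-67))) + 459/(-1865)) = -5/7 + (903/(-536) + 459*(-1/1865)) = -5/7 + (903*(-1/536) - 459/1865) = -5/7 + (-903/536 - 459/1865) = -5/7 - 1930119/999640 = -18509033/6997480 ≈ -2.6451)
(-1196 - 673)*(x - 1030) = (-1196 - 673)*(-18509033/6997480 - 1030) = -1869*(-7225913433/6997480) = 1929318886611/999640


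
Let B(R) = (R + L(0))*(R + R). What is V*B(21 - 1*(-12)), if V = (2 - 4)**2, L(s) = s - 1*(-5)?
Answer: 10032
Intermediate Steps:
L(s) = 5 + s (L(s) = s + 5 = 5 + s)
V = 4 (V = (-2)**2 = 4)
B(R) = 2*R*(5 + R) (B(R) = (R + (5 + 0))*(R + R) = (R + 5)*(2*R) = (5 + R)*(2*R) = 2*R*(5 + R))
V*B(21 - 1*(-12)) = 4*(2*(21 - 1*(-12))*(5 + (21 - 1*(-12)))) = 4*(2*(21 + 12)*(5 + (21 + 12))) = 4*(2*33*(5 + 33)) = 4*(2*33*38) = 4*2508 = 10032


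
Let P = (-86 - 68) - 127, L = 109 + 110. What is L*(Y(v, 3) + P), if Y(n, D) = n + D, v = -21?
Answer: -65481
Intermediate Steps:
L = 219
P = -281 (P = -154 - 127 = -281)
Y(n, D) = D + n
L*(Y(v, 3) + P) = 219*((3 - 21) - 281) = 219*(-18 - 281) = 219*(-299) = -65481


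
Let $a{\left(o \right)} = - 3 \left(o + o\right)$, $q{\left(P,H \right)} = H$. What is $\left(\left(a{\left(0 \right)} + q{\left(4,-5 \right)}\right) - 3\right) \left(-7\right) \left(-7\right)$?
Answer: $-392$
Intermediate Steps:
$a{\left(o \right)} = - 6 o$ ($a{\left(o \right)} = - 3 \cdot 2 o = - 6 o$)
$\left(\left(a{\left(0 \right)} + q{\left(4,-5 \right)}\right) - 3\right) \left(-7\right) \left(-7\right) = \left(\left(\left(-6\right) 0 - 5\right) - 3\right) \left(-7\right) \left(-7\right) = \left(\left(0 - 5\right) - 3\right) \left(-7\right) \left(-7\right) = \left(-5 - 3\right) \left(-7\right) \left(-7\right) = \left(-8\right) \left(-7\right) \left(-7\right) = 56 \left(-7\right) = -392$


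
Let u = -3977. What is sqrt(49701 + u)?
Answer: 2*sqrt(11431) ≈ 213.83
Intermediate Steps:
sqrt(49701 + u) = sqrt(49701 - 3977) = sqrt(45724) = 2*sqrt(11431)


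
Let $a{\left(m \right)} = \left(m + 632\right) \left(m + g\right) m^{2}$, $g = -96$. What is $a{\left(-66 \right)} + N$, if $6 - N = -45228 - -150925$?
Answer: $-399516043$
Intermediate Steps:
$a{\left(m \right)} = m^{2} \left(-96 + m\right) \left(632 + m\right)$ ($a{\left(m \right)} = \left(m + 632\right) \left(m - 96\right) m^{2} = \left(632 + m\right) \left(-96 + m\right) m^{2} = \left(-96 + m\right) \left(632 + m\right) m^{2} = m^{2} \left(-96 + m\right) \left(632 + m\right)$)
$N = -105691$ ($N = 6 - \left(-45228 - -150925\right) = 6 - \left(-45228 + 150925\right) = 6 - 105697 = -105691$)
$a{\left(-66 \right)} + N = \left(-66\right)^{2} \left(-60672 + \left(-66\right)^{2} + 536 \left(-66\right)\right) - 105691 = 4356 \left(-60672 + 4356 - 35376\right) - 105691 = 4356 \left(-91692\right) - 105691 = -399410352 - 105691 = -399516043$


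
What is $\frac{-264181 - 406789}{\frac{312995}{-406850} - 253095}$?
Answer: $\frac{54596828900}{20594402749} \approx 2.6511$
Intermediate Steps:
$\frac{-264181 - 406789}{\frac{312995}{-406850} - 253095} = - \frac{670970}{312995 \left(- \frac{1}{406850}\right) - 253095} = - \frac{670970}{- \frac{62599}{81370} - 253095} = - \frac{670970}{- \frac{20594402749}{81370}} = \left(-670970\right) \left(- \frac{81370}{20594402749}\right) = \frac{54596828900}{20594402749}$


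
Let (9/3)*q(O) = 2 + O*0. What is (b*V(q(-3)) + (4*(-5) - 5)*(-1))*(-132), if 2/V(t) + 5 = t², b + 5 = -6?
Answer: -161436/41 ≈ -3937.5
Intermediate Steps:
b = -11 (b = -5 - 6 = -11)
q(O) = ⅔ (q(O) = (2 + O*0)/3 = (2 + 0)/3 = (⅓)*2 = ⅔)
V(t) = 2/(-5 + t²)
(b*V(q(-3)) + (4*(-5) - 5)*(-1))*(-132) = (-22/(-5 + (⅔)²) + (4*(-5) - 5)*(-1))*(-132) = (-22/(-5 + 4/9) + (-20 - 5)*(-1))*(-132) = (-22/(-41/9) - 25*(-1))*(-132) = (-22*(-9)/41 + 25)*(-132) = (-11*(-18/41) + 25)*(-132) = (198/41 + 25)*(-132) = (1223/41)*(-132) = -161436/41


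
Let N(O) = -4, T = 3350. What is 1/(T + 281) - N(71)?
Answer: 14525/3631 ≈ 4.0003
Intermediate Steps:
1/(T + 281) - N(71) = 1/(3350 + 281) - 1*(-4) = 1/3631 + 4 = 14525/3631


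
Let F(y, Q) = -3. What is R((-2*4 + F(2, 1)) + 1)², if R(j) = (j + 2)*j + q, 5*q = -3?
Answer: 157609/25 ≈ 6304.4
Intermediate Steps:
q = -⅗ (q = (⅕)*(-3) = -⅗ ≈ -0.60000)
R(j) = -⅗ + j*(2 + j) (R(j) = (j + 2)*j - ⅗ = (2 + j)*j - ⅗ = j*(2 + j) - ⅗ = -⅗ + j*(2 + j))
R((-2*4 + F(2, 1)) + 1)² = (-⅗ + ((-2*4 - 3) + 1)² + 2*((-2*4 - 3) + 1))² = (-⅗ + ((-8 - 3) + 1)² + 2*((-8 - 3) + 1))² = (-⅗ + (-11 + 1)² + 2*(-11 + 1))² = (-⅗ + (-10)² + 2*(-10))² = (-⅗ + 100 - 20)² = (397/5)² = 157609/25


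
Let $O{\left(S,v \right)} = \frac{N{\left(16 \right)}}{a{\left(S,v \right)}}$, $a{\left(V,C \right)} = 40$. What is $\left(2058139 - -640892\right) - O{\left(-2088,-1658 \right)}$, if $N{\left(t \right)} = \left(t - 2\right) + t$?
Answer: $\frac{10796121}{4} \approx 2.699 \cdot 10^{6}$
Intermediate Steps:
$N{\left(t \right)} = -2 + 2 t$ ($N{\left(t \right)} = \left(-2 + t\right) + t = -2 + 2 t$)
$O{\left(S,v \right)} = \frac{3}{4}$ ($O{\left(S,v \right)} = \frac{-2 + 2 \cdot 16}{40} = \left(-2 + 32\right) \frac{1}{40} = 30 \cdot \frac{1}{40} = \frac{3}{4}$)
$\left(2058139 - -640892\right) - O{\left(-2088,-1658 \right)} = \left(2058139 - -640892\right) - \frac{3}{4} = \left(2058139 + 640892\right) - \frac{3}{4} = 2699031 - \frac{3}{4} = \frac{10796121}{4}$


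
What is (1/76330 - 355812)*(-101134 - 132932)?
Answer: 3178514456491647/38165 ≈ 8.3284e+10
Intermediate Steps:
(1/76330 - 355812)*(-101134 - 132932) = (1/76330 - 355812)*(-234066) = -27159129959/76330*(-234066) = 3178514456491647/38165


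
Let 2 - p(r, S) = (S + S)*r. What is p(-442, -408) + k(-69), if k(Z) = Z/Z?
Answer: -360669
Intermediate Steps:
p(r, S) = 2 - 2*S*r (p(r, S) = 2 - (S + S)*r = 2 - 2*S*r)
k(Z) = 1
p(-442, -408) + k(-69) = (2 - 2*(-408)*(-442)) + 1 = (2 - 360672) + 1 = -360670 + 1 = -360669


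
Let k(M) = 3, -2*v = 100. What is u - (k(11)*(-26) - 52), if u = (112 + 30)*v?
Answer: -6970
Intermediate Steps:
v = -50 (v = -½*100 = -50)
u = -7100 (u = (112 + 30)*(-50) = 142*(-50) = -7100)
u - (k(11)*(-26) - 52) = -7100 - (3*(-26) - 52) = -7100 - (-78 - 52) = -7100 - 1*(-130) = -7100 + 130 = -6970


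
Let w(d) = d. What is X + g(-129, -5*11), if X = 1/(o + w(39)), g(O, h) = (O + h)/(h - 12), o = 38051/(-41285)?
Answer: 292025871/105328288 ≈ 2.7725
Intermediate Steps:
o = -38051/41285 (o = 38051*(-1/41285) = -38051/41285 ≈ -0.92167)
g(O, h) = (O + h)/(-12 + h)
X = 41285/1572064 (X = 1/(-38051/41285 + 39) = 1/(1572064/41285) = 41285/1572064 ≈ 0.026262)
X + g(-129, -5*11) = 41285/1572064 + (-129 - 5*11)/(-12 - 5*11) = 41285/1572064 + (-129 - 55)/(-12 - 55) = 41285/1572064 - 184/(-67) = 41285/1572064 - 1/67*(-184) = 41285/1572064 + 184/67 = 292025871/105328288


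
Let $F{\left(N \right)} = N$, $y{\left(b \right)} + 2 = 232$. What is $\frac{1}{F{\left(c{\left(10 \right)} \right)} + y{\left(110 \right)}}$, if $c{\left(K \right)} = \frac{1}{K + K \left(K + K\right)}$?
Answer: $\frac{210}{48301} \approx 0.0043477$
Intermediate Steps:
$c{\left(K \right)} = \frac{1}{K + 2 K^{2}}$ ($c{\left(K \right)} = \frac{1}{K + K 2 K} = \frac{1}{K + 2 K^{2}}$)
$y{\left(b \right)} = 230$ ($y{\left(b \right)} = -2 + 232 = 230$)
$\frac{1}{F{\left(c{\left(10 \right)} \right)} + y{\left(110 \right)}} = \frac{1}{\frac{1}{10 \left(1 + 2 \cdot 10\right)} + 230} = \frac{1}{\frac{1}{10 \left(1 + 20\right)} + 230} = \frac{1}{\frac{1}{10 \cdot 21} + 230} = \frac{1}{\frac{1}{10} \cdot \frac{1}{21} + 230} = \frac{1}{\frac{1}{210} + 230} = \frac{1}{\frac{48301}{210}} = \frac{210}{48301}$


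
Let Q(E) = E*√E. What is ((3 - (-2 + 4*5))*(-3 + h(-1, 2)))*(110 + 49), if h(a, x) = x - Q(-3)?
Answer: 2385 - 7155*I*√3 ≈ 2385.0 - 12393.0*I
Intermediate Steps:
Q(E) = E^(3/2)
h(a, x) = x + 3*I*√3 (h(a, x) = x - (-3)^(3/2) = x - (-3)*I*√3 = x + 3*I*√3)
((3 - (-2 + 4*5))*(-3 + h(-1, 2)))*(110 + 49) = ((3 - (-2 + 4*5))*(-3 + (2 + 3*I*√3)))*(110 + 49) = ((3 - (-2 + 20))*(-1 + 3*I*√3))*159 = ((3 - 1*18)*(-1 + 3*I*√3))*159 = ((3 - 18)*(-1 + 3*I*√3))*159 = -15*(-1 + 3*I*√3)*159 = (15 - 45*I*√3)*159 = 2385 - 7155*I*√3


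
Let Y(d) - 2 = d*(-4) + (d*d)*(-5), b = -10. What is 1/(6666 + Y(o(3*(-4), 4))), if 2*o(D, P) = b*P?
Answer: 1/4748 ≈ 0.00021061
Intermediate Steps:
o(D, P) = -5*P (o(D, P) = (-10*P)/2 = -5*P)
Y(d) = 2 - 5*d² - 4*d (Y(d) = 2 + (d*(-4) + (d*d)*(-5)) = 2 + (-4*d + d²*(-5)) = 2 + (-4*d - 5*d²) = 2 + (-5*d² - 4*d) = 2 - 5*d² - 4*d)
1/(6666 + Y(o(3*(-4), 4))) = 1/(6666 + (2 - 5*(-5*4)² - (-20)*4)) = 1/(6666 + (2 - 5*(-20)² - 4*(-20))) = 1/(6666 + (2 - 5*400 + 80)) = 1/(6666 + (2 - 2000 + 80)) = 1/(6666 - 1918) = 1/4748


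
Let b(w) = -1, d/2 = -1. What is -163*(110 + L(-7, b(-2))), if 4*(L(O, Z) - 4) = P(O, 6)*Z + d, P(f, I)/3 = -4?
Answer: -37979/2 ≈ -18990.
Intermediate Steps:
d = -2 (d = 2*(-1) = -2)
P(f, I) = -12 (P(f, I) = 3*(-4) = -12)
L(O, Z) = 7/2 - 3*Z (L(O, Z) = 4 + (-12*Z - 2)/4 = 4 + (-2 - 12*Z)/4 = 4 + (-½ - 3*Z) = 7/2 - 3*Z)
-163*(110 + L(-7, b(-2))) = -163*(110 + (7/2 - 3*(-1))) = -163*(110 + (7/2 + 3)) = -163*(110 + 13/2) = -163*233/2 = -37979/2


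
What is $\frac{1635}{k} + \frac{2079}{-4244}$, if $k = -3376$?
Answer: $- \frac{3489411}{3581936} \approx -0.97417$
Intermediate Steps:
$\frac{1635}{k} + \frac{2079}{-4244} = \frac{1635}{-3376} + \frac{2079}{-4244} = 1635 \left(- \frac{1}{3376}\right) + 2079 \left(- \frac{1}{4244}\right) = - \frac{1635}{3376} - \frac{2079}{4244} = - \frac{3489411}{3581936}$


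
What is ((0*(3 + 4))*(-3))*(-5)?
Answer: 0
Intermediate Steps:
((0*(3 + 4))*(-3))*(-5) = ((0*7)*(-3))*(-5) = (0*(-3))*(-5) = 0*(-5) = 0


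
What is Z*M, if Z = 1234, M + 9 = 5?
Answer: -4936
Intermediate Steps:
M = -4 (M = -9 + 5 = -4)
Z*M = 1234*(-4) = -4936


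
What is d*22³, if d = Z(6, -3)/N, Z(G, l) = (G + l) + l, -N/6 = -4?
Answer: 0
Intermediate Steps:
N = 24 (N = -6*(-4) = 24)
Z(G, l) = G + 2*l
d = 0 (d = (6 + 2*(-3))/24 = (6 - 6)*(1/24) = 0*(1/24) = 0)
d*22³ = 0*22³ = 0*10648 = 0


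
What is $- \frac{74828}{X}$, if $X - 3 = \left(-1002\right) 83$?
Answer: $\frac{74828}{83163} \approx 0.89978$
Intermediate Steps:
$X = -83163$ ($X = 3 - 83166 = -83163$)
$- \frac{74828}{X} = - \frac{74828}{-83163} = \left(-74828\right) \left(- \frac{1}{83163}\right) = \frac{74828}{83163}$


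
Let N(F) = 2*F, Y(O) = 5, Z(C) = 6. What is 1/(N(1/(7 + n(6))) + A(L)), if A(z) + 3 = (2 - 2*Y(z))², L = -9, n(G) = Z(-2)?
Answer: 13/795 ≈ 0.016352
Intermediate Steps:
n(G) = 6
A(z) = 61 (A(z) = -3 + (2 - 2*5)² = -3 + (2 - 10)² = -3 + (-8)² = -3 + 64 = 61)
1/(N(1/(7 + n(6))) + A(L)) = 1/(2/(7 + 6) + 61) = 1/(2/13 + 61) = 1/(795/13) = 13/795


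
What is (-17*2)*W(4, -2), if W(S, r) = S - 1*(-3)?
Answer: -238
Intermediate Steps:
W(S, r) = 3 + S (W(S, r) = S + 3 = 3 + S)
(-17*2)*W(4, -2) = (-17*2)*(3 + 4) = -34*7 = -238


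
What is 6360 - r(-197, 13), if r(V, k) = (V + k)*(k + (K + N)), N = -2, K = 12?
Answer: 10592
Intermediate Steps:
r(V, k) = (10 + k)*(V + k) (r(V, k) = (V + k)*(k + (12 - 2)) = (V + k)*(k + 10) = (V + k)*(10 + k) = (10 + k)*(V + k))
6360 - r(-197, 13) = 6360 - (13² + 10*(-197) + 10*13 - 197*13) = 6360 - (169 - 1970 + 130 - 2561) = 6360 - 1*(-4232) = 6360 + 4232 = 10592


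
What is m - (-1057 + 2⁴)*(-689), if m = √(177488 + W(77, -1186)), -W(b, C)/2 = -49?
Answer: -717249 + √177586 ≈ -7.1683e+5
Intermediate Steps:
W(b, C) = 98 (W(b, C) = -2*(-49) = 98)
m = √177586 (m = √(177488 + 98) = √177586 ≈ 421.41)
m - (-1057 + 2⁴)*(-689) = √177586 - (-1057 + 2⁴)*(-689) = √177586 - (-1057 + 16)*(-689) = √177586 - (-1041)*(-689) = √177586 - 1*717249 = √177586 - 717249 = -717249 + √177586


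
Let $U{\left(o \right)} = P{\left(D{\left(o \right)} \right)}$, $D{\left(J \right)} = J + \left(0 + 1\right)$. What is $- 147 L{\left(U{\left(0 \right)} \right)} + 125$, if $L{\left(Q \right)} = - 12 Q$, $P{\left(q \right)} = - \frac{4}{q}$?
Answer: $-6931$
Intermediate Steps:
$D{\left(J \right)} = 1 + J$ ($D{\left(J \right)} = J + 1 = 1 + J$)
$U{\left(o \right)} = - \frac{4}{1 + o}$
$- 147 L{\left(U{\left(0 \right)} \right)} + 125 = - 147 \left(- 12 \left(- \frac{4}{1 + 0}\right)\right) + 125 = - 147 \left(- 12 \left(- \frac{4}{1}\right)\right) + 125 = - 147 \left(- 12 \left(\left(-4\right) 1\right)\right) + 125 = - 147 \left(\left(-12\right) \left(-4\right)\right) + 125 = \left(-147\right) 48 + 125 = -7056 + 125 = -6931$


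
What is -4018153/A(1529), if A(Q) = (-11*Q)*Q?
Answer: 4018153/25716251 ≈ 0.15625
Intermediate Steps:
A(Q) = -11*Q**2
-4018153/A(1529) = -4018153/((-11*1529**2)) = -4018153/((-11*2337841)) = -4018153/(-25716251) = -4018153*(-1/25716251) = 4018153/25716251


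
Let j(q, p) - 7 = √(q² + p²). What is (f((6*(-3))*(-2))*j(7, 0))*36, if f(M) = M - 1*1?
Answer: 17640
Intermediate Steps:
j(q, p) = 7 + √(p² + q²) (j(q, p) = 7 + √(q² + p²) = 7 + √(p² + q²))
f(M) = -1 + M (f(M) = M - 1 = -1 + M)
(f((6*(-3))*(-2))*j(7, 0))*36 = ((-1 + (6*(-3))*(-2))*(7 + √(0² + 7²)))*36 = ((-1 - 18*(-2))*(7 + √(0 + 49)))*36 = ((-1 + 36)*(7 + √49))*36 = (35*(7 + 7))*36 = (35*14)*36 = 490*36 = 17640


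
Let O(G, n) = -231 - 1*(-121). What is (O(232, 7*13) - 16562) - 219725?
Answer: -236397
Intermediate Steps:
O(G, n) = -110 (O(G, n) = -231 + 121 = -110)
(O(232, 7*13) - 16562) - 219725 = (-110 - 16562) - 219725 = -16672 - 219725 = -236397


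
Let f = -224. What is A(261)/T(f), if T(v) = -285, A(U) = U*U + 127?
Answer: -3592/15 ≈ -239.47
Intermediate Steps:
A(U) = 127 + U² (A(U) = U² + 127 = 127 + U²)
A(261)/T(f) = (127 + 261²)/(-285) = (127 + 68121)*(-1/285) = 68248*(-1/285) = -3592/15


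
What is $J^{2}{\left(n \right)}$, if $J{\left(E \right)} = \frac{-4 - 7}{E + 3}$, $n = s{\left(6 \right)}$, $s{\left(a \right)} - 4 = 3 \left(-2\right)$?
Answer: $121$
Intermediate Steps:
$s{\left(a \right)} = -2$ ($s{\left(a \right)} = 4 + 3 \left(-2\right) = 4 - 6 = -2$)
$n = -2$
$J{\left(E \right)} = - \frac{11}{3 + E}$
$J^{2}{\left(n \right)} = \left(- \frac{11}{3 - 2}\right)^{2} = \left(- \frac{11}{1}\right)^{2} = \left(\left(-11\right) 1\right)^{2} = \left(-11\right)^{2} = 121$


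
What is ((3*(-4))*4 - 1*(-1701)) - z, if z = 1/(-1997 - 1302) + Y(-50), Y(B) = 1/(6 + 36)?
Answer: 229033117/138558 ≈ 1653.0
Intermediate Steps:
Y(B) = 1/42
z = 3257/138558 (z = 1/(-1997 - 1302) + 1/42 = 1/(-3299) + 1/42 = -1/3299 + 1/42 = 3257/138558 ≈ 0.023506)
((3*(-4))*4 - 1*(-1701)) - z = ((3*(-4))*4 - 1*(-1701)) - 1*3257/138558 = (-12*4 + 1701) - 3257/138558 = (-48 + 1701) - 3257/138558 = 1653 - 3257/138558 = 229033117/138558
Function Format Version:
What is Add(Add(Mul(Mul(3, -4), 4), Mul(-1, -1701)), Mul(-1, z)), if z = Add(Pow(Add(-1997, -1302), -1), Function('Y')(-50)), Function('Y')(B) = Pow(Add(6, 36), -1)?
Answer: Rational(229033117, 138558) ≈ 1653.0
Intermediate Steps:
Function('Y')(B) = Rational(1, 42) (Function('Y')(B) = Pow(42, -1) = Rational(1, 42))
z = Rational(3257, 138558) (z = Add(Pow(Add(-1997, -1302), -1), Rational(1, 42)) = Add(Pow(-3299, -1), Rational(1, 42)) = Add(Rational(-1, 3299), Rational(1, 42)) = Rational(3257, 138558) ≈ 0.023506)
Add(Add(Mul(Mul(3, -4), 4), Mul(-1, -1701)), Mul(-1, z)) = Add(Add(Mul(Mul(3, -4), 4), Mul(-1, -1701)), Mul(-1, Rational(3257, 138558))) = Add(Add(Mul(-12, 4), 1701), Rational(-3257, 138558)) = Add(Add(-48, 1701), Rational(-3257, 138558)) = Add(1653, Rational(-3257, 138558)) = Rational(229033117, 138558)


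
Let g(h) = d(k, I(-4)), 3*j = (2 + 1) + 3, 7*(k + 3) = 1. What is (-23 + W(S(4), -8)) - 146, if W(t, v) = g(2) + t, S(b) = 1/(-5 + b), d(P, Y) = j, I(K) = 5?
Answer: -168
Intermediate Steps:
k = -20/7 (k = -3 + (1/7)*1 = -3 + 1/7 = -20/7 ≈ -2.8571)
j = 2 (j = ((2 + 1) + 3)/3 = (3 + 3)/3 = (1/3)*6 = 2)
d(P, Y) = 2
g(h) = 2
W(t, v) = 2 + t
(-23 + W(S(4), -8)) - 146 = (-23 + (2 + 1/(-5 + 4))) - 146 = (-23 + (2 + 1/(-1))) - 146 = (-23 + (2 - 1)) - 146 = (-23 + 1) - 146 = -22 - 146 = -168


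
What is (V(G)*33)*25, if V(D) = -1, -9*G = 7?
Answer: -825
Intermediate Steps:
G = -7/9 (G = -⅑*7 = -7/9 ≈ -0.77778)
(V(G)*33)*25 = -1*33*25 = -33*25 = -825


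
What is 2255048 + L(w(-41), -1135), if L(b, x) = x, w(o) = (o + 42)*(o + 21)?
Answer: 2253913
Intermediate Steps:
w(o) = (21 + o)*(42 + o) (w(o) = (42 + o)*(21 + o) = (21 + o)*(42 + o))
2255048 + L(w(-41), -1135) = 2255048 - 1135 = 2253913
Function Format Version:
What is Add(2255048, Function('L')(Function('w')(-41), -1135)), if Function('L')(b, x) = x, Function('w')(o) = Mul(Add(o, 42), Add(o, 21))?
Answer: 2253913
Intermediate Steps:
Function('w')(o) = Mul(Add(21, o), Add(42, o)) (Function('w')(o) = Mul(Add(42, o), Add(21, o)) = Mul(Add(21, o), Add(42, o)))
Add(2255048, Function('L')(Function('w')(-41), -1135)) = Add(2255048, -1135) = 2253913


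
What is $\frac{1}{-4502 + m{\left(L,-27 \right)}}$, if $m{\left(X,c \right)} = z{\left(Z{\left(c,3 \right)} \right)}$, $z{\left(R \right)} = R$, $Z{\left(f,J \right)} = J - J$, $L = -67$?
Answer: $- \frac{1}{4502} \approx -0.00022212$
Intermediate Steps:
$Z{\left(f,J \right)} = 0$
$m{\left(X,c \right)} = 0$
$\frac{1}{-4502 + m{\left(L,-27 \right)}} = \frac{1}{-4502 + 0} = \frac{1}{-4502} = - \frac{1}{4502}$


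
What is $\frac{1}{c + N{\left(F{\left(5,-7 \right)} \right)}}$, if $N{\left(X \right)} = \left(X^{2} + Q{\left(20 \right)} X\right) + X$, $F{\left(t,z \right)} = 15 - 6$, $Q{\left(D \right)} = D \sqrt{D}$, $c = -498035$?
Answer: $- \frac{99589}{49589715005} - \frac{72 \sqrt{5}}{49589715005} \approx -2.0115 \cdot 10^{-6}$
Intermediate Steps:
$Q{\left(D \right)} = D^{\frac{3}{2}}$
$F{\left(t,z \right)} = 9$
$N{\left(X \right)} = X + X^{2} + 40 X \sqrt{5}$ ($N{\left(X \right)} = \left(X^{2} + 20^{\frac{3}{2}} X\right) + X = \left(X^{2} + 40 \sqrt{5} X\right) + X = \left(X^{2} + 40 X \sqrt{5}\right) + X = X + X^{2} + 40 X \sqrt{5}$)
$\frac{1}{c + N{\left(F{\left(5,-7 \right)} \right)}} = \frac{1}{-498035 + 9 \left(1 + 9 + 40 \sqrt{5}\right)} = \frac{1}{-498035 + 9 \left(10 + 40 \sqrt{5}\right)} = \frac{1}{-498035 + \left(90 + 360 \sqrt{5}\right)} = \frac{1}{-497945 + 360 \sqrt{5}}$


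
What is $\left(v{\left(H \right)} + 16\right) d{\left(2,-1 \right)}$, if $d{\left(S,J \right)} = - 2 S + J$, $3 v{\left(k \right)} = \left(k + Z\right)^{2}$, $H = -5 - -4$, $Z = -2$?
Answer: $-95$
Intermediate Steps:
$H = -1$ ($H = -5 + 4 = -1$)
$v{\left(k \right)} = \frac{\left(-2 + k\right)^{2}}{3}$ ($v{\left(k \right)} = \frac{\left(k - 2\right)^{2}}{3} = \frac{\left(-2 + k\right)^{2}}{3}$)
$d{\left(S,J \right)} = J - 2 S$
$\left(v{\left(H \right)} + 16\right) d{\left(2,-1 \right)} = \left(\frac{\left(-2 - 1\right)^{2}}{3} + 16\right) \left(-1 - 4\right) = \left(\frac{\left(-3\right)^{2}}{3} + 16\right) \left(-1 - 4\right) = \left(\frac{1}{3} \cdot 9 + 16\right) \left(-5\right) = \left(3 + 16\right) \left(-5\right) = 19 \left(-5\right) = -95$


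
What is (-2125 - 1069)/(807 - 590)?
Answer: -3194/217 ≈ -14.719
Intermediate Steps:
(-2125 - 1069)/(807 - 590) = -3194/217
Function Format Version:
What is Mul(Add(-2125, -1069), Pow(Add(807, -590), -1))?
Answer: Rational(-3194, 217) ≈ -14.719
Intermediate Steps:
Mul(Add(-2125, -1069), Pow(Add(807, -590), -1)) = Mul(-3194, Pow(217, -1)) = Mul(-3194, Rational(1, 217)) = Rational(-3194, 217)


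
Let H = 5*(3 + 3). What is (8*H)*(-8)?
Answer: -1920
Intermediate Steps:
H = 30 (H = 5*6 = 30)
(8*H)*(-8) = (8*30)*(-8) = 240*(-8) = -1920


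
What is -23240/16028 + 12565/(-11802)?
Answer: -16988225/6755802 ≈ -2.5146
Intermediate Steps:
-23240/16028 + 12565/(-11802) = -23240*1/16028 + 12565*(-1/11802) = -5810/4007 - 1795/1686 = -16988225/6755802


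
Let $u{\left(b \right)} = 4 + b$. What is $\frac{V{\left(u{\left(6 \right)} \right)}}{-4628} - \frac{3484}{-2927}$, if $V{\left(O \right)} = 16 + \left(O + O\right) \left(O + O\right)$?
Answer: $\frac{286660}{260503} \approx 1.1004$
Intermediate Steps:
$V{\left(O \right)} = 16 + 4 O^{2}$ ($V{\left(O \right)} = 16 + 2 O 2 O = 16 + 4 O^{2}$)
$\frac{V{\left(u{\left(6 \right)} \right)}}{-4628} - \frac{3484}{-2927} = \frac{16 + 4 \left(4 + 6\right)^{2}}{-4628} - \frac{3484}{-2927} = \left(16 + 4 \cdot 10^{2}\right) \left(- \frac{1}{4628}\right) - - \frac{3484}{2927} = \left(16 + 4 \cdot 100\right) \left(- \frac{1}{4628}\right) + \frac{3484}{2927} = \left(16 + 400\right) \left(- \frac{1}{4628}\right) + \frac{3484}{2927} = 416 \left(- \frac{1}{4628}\right) + \frac{3484}{2927} = - \frac{8}{89} + \frac{3484}{2927} = \frac{286660}{260503}$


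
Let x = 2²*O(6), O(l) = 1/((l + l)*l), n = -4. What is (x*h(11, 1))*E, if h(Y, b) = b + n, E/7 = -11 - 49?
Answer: 70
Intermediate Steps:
E = -420 (E = 7*(-11 - 49) = 7*(-60) = -420)
h(Y, b) = -4 + b (h(Y, b) = b - 4 = -4 + b)
O(l) = 1/(2*l²) (O(l) = 1/(((2*l))*l) = (1/(2*l))/l = 1/(2*l²))
x = 1/18 (x = 2²*((½)/6²) = 4*((½)*(1/36)) = 4*(1/72) = 1/18 ≈ 0.055556)
(x*h(11, 1))*E = ((-4 + 1)/18)*(-420) = ((1/18)*(-3))*(-420) = -⅙*(-420) = 70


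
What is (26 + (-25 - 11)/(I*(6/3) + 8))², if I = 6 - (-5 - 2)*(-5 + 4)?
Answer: 400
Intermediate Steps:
I = -1 (I = 6 - (-7)*(-1) = 6 - 1*7 = 6 - 7 = -1)
(26 + (-25 - 11)/(I*(6/3) + 8))² = (26 + (-25 - 11)/(-6/3 + 8))² = (26 - 36/(-6/3 + 8))² = (26 - 36/(-1*2 + 8))² = (26 - 36/(-2 + 8))² = (26 - 36/6)² = (26 - 36*⅙)² = (26 - 6)² = 20² = 400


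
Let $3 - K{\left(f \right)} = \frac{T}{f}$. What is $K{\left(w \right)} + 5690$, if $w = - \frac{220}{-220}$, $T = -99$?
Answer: $5792$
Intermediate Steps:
$w = 1$ ($w = \left(-220\right) \left(- \frac{1}{220}\right) = 1$)
$K{\left(f \right)} = 3 + \frac{99}{f}$ ($K{\left(f \right)} = 3 - - \frac{99}{f} = 3 + \frac{99}{f}$)
$K{\left(w \right)} + 5690 = \left(3 + \frac{99}{1}\right) + 5690 = \left(3 + 99 \cdot 1\right) + 5690 = \left(3 + 99\right) + 5690 = 102 + 5690 = 5792$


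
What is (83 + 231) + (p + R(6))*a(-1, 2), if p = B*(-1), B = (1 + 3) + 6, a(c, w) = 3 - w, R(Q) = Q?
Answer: 310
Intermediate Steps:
B = 10 (B = 4 + 6 = 10)
p = -10 (p = 10*(-1) = -10)
(83 + 231) + (p + R(6))*a(-1, 2) = (83 + 231) + (-10 + 6)*(3 - 1*2) = 314 - 4*(3 - 2) = 314 - 4*1 = 314 - 4 = 310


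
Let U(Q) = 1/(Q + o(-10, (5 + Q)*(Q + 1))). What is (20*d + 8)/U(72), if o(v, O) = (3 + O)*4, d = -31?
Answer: -13811616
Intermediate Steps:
o(v, O) = 12 + 4*O
U(Q) = 1/(12 + Q + 4*(1 + Q)*(5 + Q)) (U(Q) = 1/(Q + (12 + 4*((5 + Q)*(Q + 1)))) = 1/(Q + (12 + 4*((5 + Q)*(1 + Q)))) = 1/(Q + (12 + 4*((1 + Q)*(5 + Q)))) = 1/(Q + (12 + 4*(1 + Q)*(5 + Q))) = 1/(12 + Q + 4*(1 + Q)*(5 + Q)))
(20*d + 8)/U(72) = (20*(-31) + 8)/(1/(32 + 4*72**2 + 25*72)) = (-620 + 8)/(1/(32 + 4*5184 + 1800)) = -612/(1/(32 + 20736 + 1800)) = -612/(1/22568) = -612/1/22568 = -612*22568 = -13811616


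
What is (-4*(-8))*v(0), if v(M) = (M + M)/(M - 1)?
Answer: 0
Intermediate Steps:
v(M) = 2*M/(-1 + M) (v(M) = (2*M)/(-1 + M) = 2*M/(-1 + M))
(-4*(-8))*v(0) = (-4*(-8))*(2*0/(-1 + 0)) = 32*(2*0/(-1)) = 32*(2*0*(-1)) = 32*0 = 0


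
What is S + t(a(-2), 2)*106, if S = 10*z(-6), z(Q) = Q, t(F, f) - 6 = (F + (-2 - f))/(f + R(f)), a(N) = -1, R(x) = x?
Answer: 887/2 ≈ 443.50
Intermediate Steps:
t(F, f) = 6 + (-2 + F - f)/(2*f) (t(F, f) = 6 + (F + (-2 - f))/(f + f) = 6 + (-2 + F - f)/((2*f)) = 6 + (-2 + F - f)*(1/(2*f)) = 6 + (-2 + F - f)/(2*f))
S = -60 (S = 10*(-6) = -60)
S + t(a(-2), 2)*106 = -60 + ((1/2)*(-2 - 1 + 11*2)/2)*106 = -60 + ((1/2)*(1/2)*(-2 - 1 + 22))*106 = -60 + ((1/2)*(1/2)*19)*106 = -60 + (19/4)*106 = -60 + 1007/2 = 887/2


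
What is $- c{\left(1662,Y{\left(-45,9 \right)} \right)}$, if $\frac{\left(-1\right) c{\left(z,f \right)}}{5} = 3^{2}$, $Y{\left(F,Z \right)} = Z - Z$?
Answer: $45$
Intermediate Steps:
$Y{\left(F,Z \right)} = 0$
$c{\left(z,f \right)} = -45$ ($c{\left(z,f \right)} = - 5 \cdot 3^{2} = \left(-5\right) 9 = -45$)
$- c{\left(1662,Y{\left(-45,9 \right)} \right)} = \left(-1\right) \left(-45\right) = 45$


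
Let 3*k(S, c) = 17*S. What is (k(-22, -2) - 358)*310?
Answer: -448880/3 ≈ -1.4963e+5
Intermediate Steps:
k(S, c) = 17*S/3 (k(S, c) = (17*S)/3 = 17*S/3)
(k(-22, -2) - 358)*310 = ((17/3)*(-22) - 358)*310 = (-374/3 - 358)*310 = -1448/3*310 = -448880/3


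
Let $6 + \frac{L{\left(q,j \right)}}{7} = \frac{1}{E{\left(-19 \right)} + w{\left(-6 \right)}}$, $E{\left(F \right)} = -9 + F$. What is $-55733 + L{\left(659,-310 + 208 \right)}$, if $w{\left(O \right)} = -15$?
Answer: $- \frac{2398332}{43} \approx -55775.0$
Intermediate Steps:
$L{\left(q,j \right)} = - \frac{1813}{43}$ ($L{\left(q,j \right)} = -42 + \frac{7}{\left(-9 - 19\right) - 15} = -42 + \frac{7}{-28 - 15} = -42 + \frac{7}{-43} = -42 + 7 \left(- \frac{1}{43}\right) = -42 - \frac{7}{43} = - \frac{1813}{43}$)
$-55733 + L{\left(659,-310 + 208 \right)} = -55733 - \frac{1813}{43} = - \frac{2398332}{43}$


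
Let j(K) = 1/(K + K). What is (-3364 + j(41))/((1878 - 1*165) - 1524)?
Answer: -91949/5166 ≈ -17.799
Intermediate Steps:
j(K) = 1/(2*K)
(-3364 + j(41))/((1878 - 1*165) - 1524) = (-3364 + (½)/41)/((1878 - 1*165) - 1524) = (-3364 + (½)*(1/41))/((1878 - 165) - 1524) = (-3364 + 1/82)/(1713 - 1524) = -275847/82/189 = -275847/82*1/189 = -91949/5166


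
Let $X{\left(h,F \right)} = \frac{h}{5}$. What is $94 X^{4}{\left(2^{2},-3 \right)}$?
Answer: $\frac{24064}{625} \approx 38.502$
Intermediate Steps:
$X{\left(h,F \right)} = \frac{h}{5}$ ($X{\left(h,F \right)} = h \frac{1}{5} = \frac{h}{5}$)
$94 X^{4}{\left(2^{2},-3 \right)} = 94 \left(\frac{2^{2}}{5}\right)^{4} = 94 \left(\frac{1}{5} \cdot 4\right)^{4} = 94 \left(\frac{4}{5}\right)^{4} = 94 \cdot \frac{256}{625} = \frac{24064}{625}$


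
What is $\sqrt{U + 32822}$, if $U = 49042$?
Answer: $6 \sqrt{2274} \approx 286.12$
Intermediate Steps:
$\sqrt{U + 32822} = \sqrt{49042 + 32822} = \sqrt{81864} = 6 \sqrt{2274}$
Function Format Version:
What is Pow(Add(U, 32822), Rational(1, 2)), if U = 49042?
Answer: Mul(6, Pow(2274, Rational(1, 2))) ≈ 286.12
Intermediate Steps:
Pow(Add(U, 32822), Rational(1, 2)) = Pow(Add(49042, 32822), Rational(1, 2)) = Pow(81864, Rational(1, 2)) = Mul(6, Pow(2274, Rational(1, 2)))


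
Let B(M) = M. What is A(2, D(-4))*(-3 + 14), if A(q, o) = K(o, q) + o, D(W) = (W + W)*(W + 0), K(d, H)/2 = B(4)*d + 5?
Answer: 3278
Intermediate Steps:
K(d, H) = 10 + 8*d (K(d, H) = 2*(4*d + 5) = 2*(5 + 4*d) = 10 + 8*d)
D(W) = 2*W² (D(W) = (2*W)*W = 2*W²)
A(q, o) = 10 + 9*o (A(q, o) = (10 + 8*o) + o = 10 + 9*o)
A(2, D(-4))*(-3 + 14) = (10 + 9*(2*(-4)²))*(-3 + 14) = (10 + 9*(2*16))*11 = (10 + 9*32)*11 = (10 + 288)*11 = 298*11 = 3278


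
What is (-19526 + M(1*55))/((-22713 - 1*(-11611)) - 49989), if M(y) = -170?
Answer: 19696/61091 ≈ 0.32240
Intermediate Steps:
(-19526 + M(1*55))/((-22713 - 1*(-11611)) - 49989) = (-19526 - 170)/((-22713 - 1*(-11611)) - 49989) = -19696/((-22713 + 11611) - 49989) = -19696/(-11102 - 49989) = -19696/(-61091) = -19696*(-1/61091) = 19696/61091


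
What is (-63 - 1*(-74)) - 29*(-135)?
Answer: 3926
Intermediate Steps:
(-63 - 1*(-74)) - 29*(-135) = (-63 + 74) + 3915 = 11 + 3915 = 3926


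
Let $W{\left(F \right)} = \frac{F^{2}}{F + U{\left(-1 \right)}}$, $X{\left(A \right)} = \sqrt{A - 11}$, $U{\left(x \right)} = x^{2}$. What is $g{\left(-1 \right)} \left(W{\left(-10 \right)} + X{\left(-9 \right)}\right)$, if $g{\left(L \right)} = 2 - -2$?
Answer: $- \frac{400}{9} + 8 i \sqrt{5} \approx -44.444 + 17.889 i$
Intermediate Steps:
$g{\left(L \right)} = 4$ ($g{\left(L \right)} = 2 + 2 = 4$)
$X{\left(A \right)} = \sqrt{-11 + A}$
$W{\left(F \right)} = \frac{F^{2}}{1 + F}$ ($W{\left(F \right)} = \frac{F^{2}}{F + \left(-1\right)^{2}} = \frac{F^{2}}{F + 1} = \frac{F^{2}}{1 + F}$)
$g{\left(-1 \right)} \left(W{\left(-10 \right)} + X{\left(-9 \right)}\right) = 4 \left(\frac{\left(-10\right)^{2}}{1 - 10} + \sqrt{-11 - 9}\right) = 4 \left(\frac{100}{-9} + \sqrt{-20}\right) = 4 \left(100 \left(- \frac{1}{9}\right) + 2 i \sqrt{5}\right) = 4 \left(- \frac{100}{9} + 2 i \sqrt{5}\right) = - \frac{400}{9} + 8 i \sqrt{5}$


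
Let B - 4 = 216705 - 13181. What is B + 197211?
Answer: 400739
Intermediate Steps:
B = 203528 (B = 4 + (216705 - 13181) = 4 + 203524 = 203528)
B + 197211 = 203528 + 197211 = 400739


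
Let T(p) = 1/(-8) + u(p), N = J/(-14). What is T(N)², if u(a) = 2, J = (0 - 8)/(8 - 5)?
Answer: 225/64 ≈ 3.5156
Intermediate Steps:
J = -8/3 ≈ -2.6667
N = 4/21 (N = -8/3/(-14) = -8/3*(-1/14) = 4/21 ≈ 0.19048)
T(p) = 15/8 (T(p) = 1/(-8) + 2 = -⅛ + 2 = 15/8)
T(N)² = (15/8)² = 225/64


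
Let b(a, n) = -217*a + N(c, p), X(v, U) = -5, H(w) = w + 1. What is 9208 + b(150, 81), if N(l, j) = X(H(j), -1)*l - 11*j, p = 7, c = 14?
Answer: -23489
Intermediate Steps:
H(w) = 1 + w
N(l, j) = -11*j - 5*l (N(l, j) = -5*l - 11*j = -11*j - 5*l)
b(a, n) = -147 - 217*a (b(a, n) = -217*a + (-11*7 - 5*14) = -217*a + (-77 - 70) = -217*a - 147 = -147 - 217*a)
9208 + b(150, 81) = 9208 + (-147 - 217*150) = 9208 + (-147 - 32550) = 9208 - 32697 = -23489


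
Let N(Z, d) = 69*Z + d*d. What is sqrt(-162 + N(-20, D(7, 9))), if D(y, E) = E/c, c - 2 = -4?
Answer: I*sqrt(6087)/2 ≈ 39.01*I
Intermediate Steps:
c = -2 (c = 2 - 4 = -2)
D(y, E) = -E/2 (D(y, E) = E/(-2) = E*(-1/2) = -E/2)
N(Z, d) = d**2 + 69*Z (N(Z, d) = 69*Z + d**2 = d**2 + 69*Z)
sqrt(-162 + N(-20, D(7, 9))) = sqrt(-162 + ((-1/2*9)**2 + 69*(-20))) = sqrt(-162 + ((-9/2)**2 - 1380)) = sqrt(-162 + (81/4 - 1380)) = sqrt(-162 - 5439/4) = sqrt(-6087/4) = I*sqrt(6087)/2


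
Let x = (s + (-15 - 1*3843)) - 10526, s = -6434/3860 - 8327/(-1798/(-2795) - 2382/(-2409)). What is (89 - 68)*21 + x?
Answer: -67326740687659/3534818160 ≈ -19047.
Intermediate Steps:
s = -18040771082779/3534818160 (s = -6434*1/3860 - 8327/(-1798*(-1/2795) - 2382*(-1/2409)) = -3217/1930 - 8327/(1798/2795 + 794/803) = -3217/1930 - 8327/3663024/2244385 = -3217/1930 - 8327*2244385/3663024 = -3217/1930 - 18688993895/3663024 = -18040771082779/3534818160 ≈ -5103.7)
x = -68885595496219/3534818160 (x = (-18040771082779/3534818160 + (-15 - 1*3843)) - 10526 = (-18040771082779/3534818160 + (-15 - 3843)) - 10526 = (-18040771082779/3534818160 - 3858) - 10526 = -31678099544059/3534818160 - 10526 = -68885595496219/3534818160 ≈ -19488.)
(89 - 68)*21 + x = (89 - 68)*21 - 68885595496219/3534818160 = 21*21 - 68885595496219/3534818160 = 441 - 68885595496219/3534818160 = -67326740687659/3534818160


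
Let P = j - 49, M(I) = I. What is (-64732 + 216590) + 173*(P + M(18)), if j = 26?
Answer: 150993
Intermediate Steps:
P = -23 (P = 26 - 49 = -23)
(-64732 + 216590) + 173*(P + M(18)) = (-64732 + 216590) + 173*(-23 + 18) = 151858 + 173*(-5) = 151858 - 865 = 150993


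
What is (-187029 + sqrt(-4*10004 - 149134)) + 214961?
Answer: 27932 + 5*I*sqrt(7566) ≈ 27932.0 + 434.91*I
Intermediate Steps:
(-187029 + sqrt(-4*10004 - 149134)) + 214961 = (-187029 + sqrt(-40016 - 149134)) + 214961 = (-187029 + sqrt(-189150)) + 214961 = (-187029 + 5*I*sqrt(7566)) + 214961 = 27932 + 5*I*sqrt(7566)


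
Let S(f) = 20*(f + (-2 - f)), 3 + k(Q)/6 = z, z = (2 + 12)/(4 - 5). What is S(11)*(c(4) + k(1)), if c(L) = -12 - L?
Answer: 4720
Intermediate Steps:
z = -14 (z = 14/(-1) = 14*(-1) = -14)
k(Q) = -102 (k(Q) = -18 + 6*(-14) = -18 - 84 = -102)
S(f) = -40 (S(f) = 20*(-2) = -40)
S(11)*(c(4) + k(1)) = -40*((-12 - 1*4) - 102) = -40*((-12 - 4) - 102) = -40*(-16 - 102) = -40*(-118) = 4720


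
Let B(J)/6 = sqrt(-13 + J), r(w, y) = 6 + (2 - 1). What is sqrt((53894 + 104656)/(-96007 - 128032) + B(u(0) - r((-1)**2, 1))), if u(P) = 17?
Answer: sqrt(-35521383450 + 301160841126*I*sqrt(3))/224039 ≈ 2.2033 + 2.3584*I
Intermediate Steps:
r(w, y) = 7 (r(w, y) = 6 + 1 = 7)
B(J) = 6*sqrt(-13 + J)
sqrt((53894 + 104656)/(-96007 - 128032) + B(u(0) - r((-1)**2, 1))) = sqrt((53894 + 104656)/(-96007 - 128032) + 6*sqrt(-13 + (17 - 1*7))) = sqrt(158550/(-224039) + 6*sqrt(-13 + (17 - 7))) = sqrt(158550*(-1/224039) + 6*sqrt(-13 + 10)) = sqrt(-158550/224039 + 6*sqrt(-3)) = sqrt(-158550/224039 + 6*(I*sqrt(3))) = sqrt(-158550/224039 + 6*I*sqrt(3))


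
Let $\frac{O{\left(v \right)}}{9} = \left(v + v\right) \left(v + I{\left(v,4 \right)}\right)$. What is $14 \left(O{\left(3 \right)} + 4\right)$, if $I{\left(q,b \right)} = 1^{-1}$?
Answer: $3080$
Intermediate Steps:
$I{\left(q,b \right)} = 1$
$O{\left(v \right)} = 18 v \left(1 + v\right)$ ($O{\left(v \right)} = 9 \left(v + v\right) \left(v + 1\right) = 9 \cdot 2 v \left(1 + v\right) = 18 v \left(1 + v\right)$)
$14 \left(O{\left(3 \right)} + 4\right) = 14 \left(18 \cdot 3 \left(1 + 3\right) + 4\right) = 14 \left(18 \cdot 3 \cdot 4 + 4\right) = 14 \left(216 + 4\right) = 14 \cdot 220 = 3080$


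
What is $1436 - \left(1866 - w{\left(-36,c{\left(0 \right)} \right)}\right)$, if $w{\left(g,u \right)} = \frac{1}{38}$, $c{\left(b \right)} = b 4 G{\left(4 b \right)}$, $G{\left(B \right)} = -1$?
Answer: $- \frac{16339}{38} \approx -429.97$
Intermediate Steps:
$c{\left(b \right)} = - 4 b$ ($c{\left(b \right)} = b 4 \left(-1\right) = 4 b \left(-1\right) = - 4 b$)
$w{\left(g,u \right)} = \frac{1}{38}$
$1436 - \left(1866 - w{\left(-36,c{\left(0 \right)} \right)}\right) = 1436 - \left(1866 - \frac{1}{38}\right) = 1436 - \frac{70907}{38} = - \frac{16339}{38}$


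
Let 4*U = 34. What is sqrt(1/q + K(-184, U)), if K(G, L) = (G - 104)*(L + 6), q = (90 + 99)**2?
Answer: I*sqrt(149170895)/189 ≈ 64.622*I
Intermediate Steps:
U = 17/2 (U = (1/4)*34 = 17/2 ≈ 8.5000)
q = 35721 (q = 189**2 = 35721)
K(G, L) = (-104 + G)*(6 + L)
sqrt(1/q + K(-184, U)) = sqrt(1/35721 + (-624 - 104*17/2 + 6*(-184) - 184*17/2)) = sqrt(1/35721 + (-624 - 884 - 1104 - 1564)) = sqrt(1/35721 - 4176) = sqrt(-149170895/35721) = I*sqrt(149170895)/189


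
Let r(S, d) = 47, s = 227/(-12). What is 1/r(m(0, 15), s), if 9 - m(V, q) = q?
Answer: 1/47 ≈ 0.021277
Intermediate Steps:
s = -227/12 (s = 227*(-1/12) = -227/12 ≈ -18.917)
m(V, q) = 9 - q
1/r(m(0, 15), s) = 1/47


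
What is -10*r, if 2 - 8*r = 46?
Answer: 55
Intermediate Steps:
r = -11/2 (r = ¼ - ⅛*46 = ¼ - 23/4 = -11/2 ≈ -5.5000)
-10*r = -10*(-11/2) = 55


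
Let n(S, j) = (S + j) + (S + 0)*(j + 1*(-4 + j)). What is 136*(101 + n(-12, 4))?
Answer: 6120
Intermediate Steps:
n(S, j) = S + j + S*(-4 + 2*j) (n(S, j) = (S + j) + S*(j + (-4 + j)) = (S + j) + S*(-4 + 2*j) = S + j + S*(-4 + 2*j))
136*(101 + n(-12, 4)) = 136*(101 + (4 - 3*(-12) + 2*(-12)*4)) = 136*(101 + (4 + 36 - 96)) = 136*(101 - 56) = 136*45 = 6120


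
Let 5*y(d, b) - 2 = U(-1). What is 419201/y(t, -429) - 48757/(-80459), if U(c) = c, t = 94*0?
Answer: 168642515052/80459 ≈ 2.0960e+6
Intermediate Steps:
t = 0
y(d, b) = 1/5 (y(d, b) = 2/5 + (1/5)*(-1) = 2/5 - 1/5 = 1/5)
419201/y(t, -429) - 48757/(-80459) = 419201/(1/5) - 48757/(-80459) = 419201*5 - 48757*(-1/80459) = 2096005 + 48757/80459 = 168642515052/80459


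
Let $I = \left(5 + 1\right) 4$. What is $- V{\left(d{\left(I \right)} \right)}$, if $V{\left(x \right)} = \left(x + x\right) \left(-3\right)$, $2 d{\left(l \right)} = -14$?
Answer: $-42$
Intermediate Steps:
$I = 24$ ($I = 6 \cdot 4 = 24$)
$d{\left(l \right)} = -7$ ($d{\left(l \right)} = \frac{1}{2} \left(-14\right) = -7$)
$V{\left(x \right)} = - 6 x$ ($V{\left(x \right)} = 2 x \left(-3\right) = - 6 x$)
$- V{\left(d{\left(I \right)} \right)} = - \left(-6\right) \left(-7\right) = \left(-1\right) 42 = -42$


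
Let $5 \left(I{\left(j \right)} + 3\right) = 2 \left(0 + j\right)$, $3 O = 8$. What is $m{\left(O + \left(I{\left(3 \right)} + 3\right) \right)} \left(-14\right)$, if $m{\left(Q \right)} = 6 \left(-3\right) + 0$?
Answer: $252$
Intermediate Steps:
$O = \frac{8}{3}$ ($O = \frac{1}{3} \cdot 8 = \frac{8}{3} \approx 2.6667$)
$I{\left(j \right)} = -3 + \frac{2 j}{5}$ ($I{\left(j \right)} = -3 + \frac{2 \left(0 + j\right)}{5} = -3 + \frac{2 j}{5}$)
$m{\left(Q \right)} = -18$ ($m{\left(Q \right)} = -18 + 0 = -18$)
$m{\left(O + \left(I{\left(3 \right)} + 3\right) \right)} \left(-14\right) = \left(-18\right) \left(-14\right) = 252$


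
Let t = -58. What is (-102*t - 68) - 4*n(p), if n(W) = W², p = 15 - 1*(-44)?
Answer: -8076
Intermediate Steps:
p = 59 (p = 15 + 44 = 59)
(-102*t - 68) - 4*n(p) = (-102*(-58) - 68) - 4*59² = (5916 - 68) - 4*3481 = 5848 - 1*13924 = 5848 - 13924 = -8076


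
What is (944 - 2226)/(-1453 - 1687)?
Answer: 641/1570 ≈ 0.40828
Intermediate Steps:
(944 - 2226)/(-1453 - 1687) = -1282/(-3140) = -1282*(-1/3140) = 641/1570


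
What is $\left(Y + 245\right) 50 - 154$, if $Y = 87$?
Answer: $16446$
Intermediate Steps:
$\left(Y + 245\right) 50 - 154 = \left(87 + 245\right) 50 - 154 = 332 \cdot 50 - 154 = 16600 - 154 = 16446$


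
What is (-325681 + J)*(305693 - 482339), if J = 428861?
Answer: -18226334280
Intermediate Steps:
(-325681 + J)*(305693 - 482339) = (-325681 + 428861)*(305693 - 482339) = 103180*(-176646) = -18226334280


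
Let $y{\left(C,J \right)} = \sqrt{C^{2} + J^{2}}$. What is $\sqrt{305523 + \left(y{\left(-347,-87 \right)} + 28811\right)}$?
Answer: $\sqrt{334334 + \sqrt{127978}} \approx 578.53$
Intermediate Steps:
$\sqrt{305523 + \left(y{\left(-347,-87 \right)} + 28811\right)} = \sqrt{305523 + \left(\sqrt{\left(-347\right)^{2} + \left(-87\right)^{2}} + 28811\right)} = \sqrt{305523 + \left(\sqrt{120409 + 7569} + 28811\right)} = \sqrt{305523 + \left(\sqrt{127978} + 28811\right)} = \sqrt{305523 + \left(28811 + \sqrt{127978}\right)} = \sqrt{334334 + \sqrt{127978}}$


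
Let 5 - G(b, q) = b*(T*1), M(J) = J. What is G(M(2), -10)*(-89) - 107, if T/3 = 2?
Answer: 516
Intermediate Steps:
T = 6 (T = 3*2 = 6)
G(b, q) = 5 - 6*b (G(b, q) = 5 - b*6*1 = 5 - b*6 = 5 - 6*b)
G(M(2), -10)*(-89) - 107 = (5 - 6*2)*(-89) - 107 = (5 - 12)*(-89) - 107 = -7*(-89) - 107 = 623 - 107 = 516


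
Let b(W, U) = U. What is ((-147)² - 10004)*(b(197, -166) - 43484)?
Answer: -506558250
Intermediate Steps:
((-147)² - 10004)*(b(197, -166) - 43484) = ((-147)² - 10004)*(-166 - 43484) = (21609 - 10004)*(-43650) = 11605*(-43650) = -506558250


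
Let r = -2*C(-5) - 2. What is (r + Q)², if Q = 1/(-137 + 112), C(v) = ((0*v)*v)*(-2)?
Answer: 2601/625 ≈ 4.1616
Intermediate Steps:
C(v) = 0 (C(v) = (0*v)*(-2) = 0*(-2) = 0)
r = -2 (r = -2*0 - 2 = 0 - 2 = -2)
Q = -1/25 (Q = 1/(-25) = -1/25 ≈ -0.040000)
(r + Q)² = (-2 - 1/25)² = (-51/25)² = 2601/625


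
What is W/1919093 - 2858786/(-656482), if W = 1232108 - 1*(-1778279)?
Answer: 3731270539816/629925005413 ≈ 5.9234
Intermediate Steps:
W = 3010387 (W = 1232108 + 1778279 = 3010387)
W/1919093 - 2858786/(-656482) = 3010387/1919093 - 2858786/(-656482) = 3010387*(1/1919093) - 2858786*(-1/656482) = 3010387/1919093 + 1429393/328241 = 3731270539816/629925005413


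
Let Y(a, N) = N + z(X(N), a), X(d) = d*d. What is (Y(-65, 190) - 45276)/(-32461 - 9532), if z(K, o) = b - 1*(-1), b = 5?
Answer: 920/857 ≈ 1.0735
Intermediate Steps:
X(d) = d**2
z(K, o) = 6 (z(K, o) = 5 - 1*(-1) = 5 + 1 = 6)
Y(a, N) = 6 + N (Y(a, N) = N + 6 = 6 + N)
(Y(-65, 190) - 45276)/(-32461 - 9532) = ((6 + 190) - 45276)/(-32461 - 9532) = (196 - 45276)/(-41993) = -45080*(-1/41993) = 920/857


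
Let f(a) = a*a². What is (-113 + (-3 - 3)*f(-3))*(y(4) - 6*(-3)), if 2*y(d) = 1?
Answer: 1813/2 ≈ 906.50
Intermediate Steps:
f(a) = a³
y(d) = ½ (y(d) = (½)*1 = ½)
(-113 + (-3 - 3)*f(-3))*(y(4) - 6*(-3)) = (-113 + (-3 - 3)*(-3)³)*(½ - 6*(-3)) = (-113 - 6*(-27))*(½ + 18) = (-113 + 162)*(37/2) = 49*(37/2) = 1813/2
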